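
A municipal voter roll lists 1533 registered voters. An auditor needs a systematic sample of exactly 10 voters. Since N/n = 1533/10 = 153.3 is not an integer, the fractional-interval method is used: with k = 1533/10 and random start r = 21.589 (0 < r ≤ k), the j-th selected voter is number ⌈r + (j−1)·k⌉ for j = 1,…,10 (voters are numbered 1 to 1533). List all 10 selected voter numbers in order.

j=1: r + 0k = 21.589 → ⌈·⌉ = 22
j=2: r + 1k = 174.889 → ⌈·⌉ = 175
j=3: r + 2k = 328.189 → ⌈·⌉ = 329
j=4: r + 3k = 481.489 → ⌈·⌉ = 482
j=5: r + 4k = 634.789 → ⌈·⌉ = 635
j=6: r + 5k = 788.089 → ⌈·⌉ = 789
j=7: r + 6k = 941.389 → ⌈·⌉ = 942
j=8: r + 7k = 1094.689 → ⌈·⌉ = 1095
j=9: r + 8k = 1247.989 → ⌈·⌉ = 1248
j=10: r + 9k = 1401.289 → ⌈·⌉ = 1402

22, 175, 329, 482, 635, 789, 942, 1095, 1248, 1402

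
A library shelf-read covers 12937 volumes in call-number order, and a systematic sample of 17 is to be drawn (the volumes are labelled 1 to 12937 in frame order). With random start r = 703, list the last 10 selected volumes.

k = N/n = 12937/17 = 761
8th selection = 703 + 7×761 = 6030
9th: 6030 + 761 = 6791
10th: 6791 + 761 = 7552
11th: 7552 + 761 = 8313
12th: 8313 + 761 = 9074
13th: 9074 + 761 = 9835
14th: 9835 + 761 = 10596
15th: 10596 + 761 = 11357
16th: 11357 + 761 = 12118
17th: 12118 + 761 = 12879

6030, 6791, 7552, 8313, 9074, 9835, 10596, 11357, 12118, 12879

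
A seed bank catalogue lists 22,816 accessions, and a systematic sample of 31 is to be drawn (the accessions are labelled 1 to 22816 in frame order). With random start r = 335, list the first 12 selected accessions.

k = N/n = 22816/31 = 736
accession 1: 335
accession 2: 335 + 736 = 1071
accession 3: 1071 + 736 = 1807
accession 4: 1807 + 736 = 2543
accession 5: 2543 + 736 = 3279
accession 6: 3279 + 736 = 4015
accession 7: 4015 + 736 = 4751
accession 8: 4751 + 736 = 5487
accession 9: 5487 + 736 = 6223
accession 10: 6223 + 736 = 6959
accession 11: 6959 + 736 = 7695
accession 12: 7695 + 736 = 8431

335, 1071, 1807, 2543, 3279, 4015, 4751, 5487, 6223, 6959, 7695, 8431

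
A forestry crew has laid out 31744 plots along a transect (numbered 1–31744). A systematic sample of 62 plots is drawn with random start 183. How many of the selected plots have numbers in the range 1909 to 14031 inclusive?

k = 31744/62 = 512
First selection ≥ 1909: 183 + ⌈(1909−183)/512⌉·512 = 183 + 4×512 = 2231
Last selection ≤ 14031: 183 + ⌊(14031−183)/512⌋·512 = 183 + 27×512 = 14007
Count = 27 − 4 + 1 = 24

24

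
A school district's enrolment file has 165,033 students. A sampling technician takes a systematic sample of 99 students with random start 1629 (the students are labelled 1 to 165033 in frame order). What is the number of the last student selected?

k = 165033/99 = 1667
99th selection = r + (99−1)·k = 1629 + 98×1667 = 1629 + 163366 = 164995

164995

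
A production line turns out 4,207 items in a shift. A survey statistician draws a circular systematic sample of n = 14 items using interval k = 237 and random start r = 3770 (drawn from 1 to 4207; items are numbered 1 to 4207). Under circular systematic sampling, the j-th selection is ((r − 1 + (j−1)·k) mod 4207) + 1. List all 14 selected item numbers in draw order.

3770, 4007, 37, 274, 511, 748, 985, 1222, 1459, 1696, 1933, 2170, 2407, 2644

Selection 1: 3770
Selection 2: 3770 + 237 = 4007
Selection 3: 4007 + 237 = 4244 → 4244 − 4207 = 37
Selection 4: 37 + 237 = 274
Selection 5: 274 + 237 = 511
Selection 6: 511 + 237 = 748
Selection 7: 748 + 237 = 985
Selection 8: 985 + 237 = 1222
Selection 9: 1222 + 237 = 1459
Selection 10: 1459 + 237 = 1696
Selection 11: 1696 + 237 = 1933
Selection 12: 1933 + 237 = 2170
Selection 13: 2170 + 237 = 2407
Selection 14: 2407 + 237 = 2644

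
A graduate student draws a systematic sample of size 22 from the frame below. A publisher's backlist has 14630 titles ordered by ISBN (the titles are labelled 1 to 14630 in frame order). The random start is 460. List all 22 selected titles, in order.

k = N/n = 14630/22 = 665
title 1: 460
title 2: 460 + 665 = 1125
title 3: 1125 + 665 = 1790
title 4: 1790 + 665 = 2455
title 5: 2455 + 665 = 3120
title 6: 3120 + 665 = 3785
title 7: 3785 + 665 = 4450
title 8: 4450 + 665 = 5115
title 9: 5115 + 665 = 5780
title 10: 5780 + 665 = 6445
title 11: 6445 + 665 = 7110
title 12: 7110 + 665 = 7775
title 13: 7775 + 665 = 8440
title 14: 8440 + 665 = 9105
title 15: 9105 + 665 = 9770
title 16: 9770 + 665 = 10435
title 17: 10435 + 665 = 11100
title 18: 11100 + 665 = 11765
title 19: 11765 + 665 = 12430
title 20: 12430 + 665 = 13095
title 21: 13095 + 665 = 13760
title 22: 13760 + 665 = 14425

460, 1125, 1790, 2455, 3120, 3785, 4450, 5115, 5780, 6445, 7110, 7775, 8440, 9105, 9770, 10435, 11100, 11765, 12430, 13095, 13760, 14425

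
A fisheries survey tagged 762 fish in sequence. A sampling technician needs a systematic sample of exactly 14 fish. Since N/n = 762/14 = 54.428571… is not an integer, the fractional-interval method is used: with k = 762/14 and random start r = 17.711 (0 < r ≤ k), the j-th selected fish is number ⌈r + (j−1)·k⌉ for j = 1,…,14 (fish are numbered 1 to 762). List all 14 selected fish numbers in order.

j=1: r + 0k = 17.711 → ⌈·⌉ = 18
j=2: r + 1k = 72.139571… → ⌈·⌉ = 73
j=3: r + 2k = 126.568142… → ⌈·⌉ = 127
j=4: r + 3k = 180.996714… → ⌈·⌉ = 181
j=5: r + 4k = 235.425285… → ⌈·⌉ = 236
j=6: r + 5k = 289.853857… → ⌈·⌉ = 290
j=7: r + 6k = 344.282428… → ⌈·⌉ = 345
j=8: r + 7k = 398.711 → ⌈·⌉ = 399
j=9: r + 8k = 453.139571… → ⌈·⌉ = 454
j=10: r + 9k = 507.568142… → ⌈·⌉ = 508
j=11: r + 10k = 561.996714… → ⌈·⌉ = 562
j=12: r + 11k = 616.425285… → ⌈·⌉ = 617
j=13: r + 12k = 670.853857… → ⌈·⌉ = 671
j=14: r + 13k = 725.282428… → ⌈·⌉ = 726

18, 73, 127, 181, 236, 290, 345, 399, 454, 508, 562, 617, 671, 726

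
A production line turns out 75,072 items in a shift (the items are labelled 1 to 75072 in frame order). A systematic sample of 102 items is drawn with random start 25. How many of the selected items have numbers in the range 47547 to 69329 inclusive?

k = 75072/102 = 736
First selection ≥ 47547: 25 + ⌈(47547−25)/736⌉·736 = 25 + 65×736 = 47865
Last selection ≤ 69329: 25 + ⌊(69329−25)/736⌋·736 = 25 + 94×736 = 69209
Count = 94 − 65 + 1 = 30

30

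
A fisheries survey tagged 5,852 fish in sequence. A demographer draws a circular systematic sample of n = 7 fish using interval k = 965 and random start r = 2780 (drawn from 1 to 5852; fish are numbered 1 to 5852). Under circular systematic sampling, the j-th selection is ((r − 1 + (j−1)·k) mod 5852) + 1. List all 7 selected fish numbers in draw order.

2780, 3745, 4710, 5675, 788, 1753, 2718

Selection 1: 2780
Selection 2: 2780 + 965 = 3745
Selection 3: 3745 + 965 = 4710
Selection 4: 4710 + 965 = 5675
Selection 5: 5675 + 965 = 6640 → 6640 − 5852 = 788
Selection 6: 788 + 965 = 1753
Selection 7: 1753 + 965 = 2718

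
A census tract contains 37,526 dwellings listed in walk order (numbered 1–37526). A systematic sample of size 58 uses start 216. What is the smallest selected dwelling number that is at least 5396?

k = 37526/58 = 647
Steps past start: ⌈(5396 − 216)/647⌉ = ⌈5180/647⌉ = 9
Selected dwelling: 216 + 9×647 = 6039

6039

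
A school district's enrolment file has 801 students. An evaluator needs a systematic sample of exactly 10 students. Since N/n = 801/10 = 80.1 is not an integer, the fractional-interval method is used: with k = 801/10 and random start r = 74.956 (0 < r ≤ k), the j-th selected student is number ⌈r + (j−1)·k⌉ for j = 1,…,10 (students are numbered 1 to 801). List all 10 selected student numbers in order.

75, 156, 236, 316, 396, 476, 556, 636, 716, 796

j=1: r + 0k = 74.956 → ⌈·⌉ = 75
j=2: r + 1k = 155.056 → ⌈·⌉ = 156
j=3: r + 2k = 235.156 → ⌈·⌉ = 236
j=4: r + 3k = 315.256 → ⌈·⌉ = 316
j=5: r + 4k = 395.356 → ⌈·⌉ = 396
j=6: r + 5k = 475.456 → ⌈·⌉ = 476
j=7: r + 6k = 555.556 → ⌈·⌉ = 556
j=8: r + 7k = 635.656 → ⌈·⌉ = 636
j=9: r + 8k = 715.756 → ⌈·⌉ = 716
j=10: r + 9k = 795.856 → ⌈·⌉ = 796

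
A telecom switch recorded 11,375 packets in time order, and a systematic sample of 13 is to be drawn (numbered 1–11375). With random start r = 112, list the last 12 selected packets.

k = N/n = 11375/13 = 875
2nd selection = 112 + 1×875 = 987
3rd: 987 + 875 = 1862
4th: 1862 + 875 = 2737
5th: 2737 + 875 = 3612
6th: 3612 + 875 = 4487
7th: 4487 + 875 = 5362
8th: 5362 + 875 = 6237
9th: 6237 + 875 = 7112
10th: 7112 + 875 = 7987
11th: 7987 + 875 = 8862
12th: 8862 + 875 = 9737
13th: 9737 + 875 = 10612

987, 1862, 2737, 3612, 4487, 5362, 6237, 7112, 7987, 8862, 9737, 10612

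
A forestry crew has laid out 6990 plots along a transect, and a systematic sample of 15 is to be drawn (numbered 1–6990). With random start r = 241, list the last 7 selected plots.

3969, 4435, 4901, 5367, 5833, 6299, 6765

k = N/n = 6990/15 = 466
9th selection = 241 + 8×466 = 3969
10th: 3969 + 466 = 4435
11th: 4435 + 466 = 4901
12th: 4901 + 466 = 5367
13th: 5367 + 466 = 5833
14th: 5833 + 466 = 6299
15th: 6299 + 466 = 6765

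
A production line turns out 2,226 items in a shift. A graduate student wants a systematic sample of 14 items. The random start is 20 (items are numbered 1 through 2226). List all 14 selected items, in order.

k = N/n = 2226/14 = 159
item 1: 20
item 2: 20 + 159 = 179
item 3: 179 + 159 = 338
item 4: 338 + 159 = 497
item 5: 497 + 159 = 656
item 6: 656 + 159 = 815
item 7: 815 + 159 = 974
item 8: 974 + 159 = 1133
item 9: 1133 + 159 = 1292
item 10: 1292 + 159 = 1451
item 11: 1451 + 159 = 1610
item 12: 1610 + 159 = 1769
item 13: 1769 + 159 = 1928
item 14: 1928 + 159 = 2087

20, 179, 338, 497, 656, 815, 974, 1133, 1292, 1451, 1610, 1769, 1928, 2087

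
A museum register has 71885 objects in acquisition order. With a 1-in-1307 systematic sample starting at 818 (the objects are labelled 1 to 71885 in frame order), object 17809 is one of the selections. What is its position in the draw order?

k = 1307
position = (17809 − 818)/1307 + 1 = 16991/1307 + 1 = 13 + 1 = 14

14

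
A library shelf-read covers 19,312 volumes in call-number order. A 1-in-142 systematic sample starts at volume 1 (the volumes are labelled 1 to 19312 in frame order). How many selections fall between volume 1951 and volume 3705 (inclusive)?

13

k = 142
First selection ≥ 1951: 1 + ⌈(1951−1)/142⌉·142 = 1 + 14×142 = 1989
Last selection ≤ 3705: 1 + ⌊(3705−1)/142⌋·142 = 1 + 26×142 = 3693
Count = 26 − 14 + 1 = 13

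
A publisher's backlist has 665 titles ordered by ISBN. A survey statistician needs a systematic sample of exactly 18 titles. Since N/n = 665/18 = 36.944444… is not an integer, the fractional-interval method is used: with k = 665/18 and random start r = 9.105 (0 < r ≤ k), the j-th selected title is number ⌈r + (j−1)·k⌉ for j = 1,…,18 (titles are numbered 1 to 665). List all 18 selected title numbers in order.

10, 47, 83, 120, 157, 194, 231, 268, 305, 342, 379, 416, 453, 490, 527, 564, 601, 638

j=1: r + 0k = 9.105 → ⌈·⌉ = 10
j=2: r + 1k = 46.049444… → ⌈·⌉ = 47
j=3: r + 2k = 82.993888… → ⌈·⌉ = 83
j=4: r + 3k = 119.938333… → ⌈·⌉ = 120
j=5: r + 4k = 156.882777… → ⌈·⌉ = 157
j=6: r + 5k = 193.827222… → ⌈·⌉ = 194
j=7: r + 6k = 230.771666… → ⌈·⌉ = 231
j=8: r + 7k = 267.716111… → ⌈·⌉ = 268
j=9: r + 8k = 304.660555… → ⌈·⌉ = 305
j=10: r + 9k = 341.605 → ⌈·⌉ = 342
j=11: r + 10k = 378.549444… → ⌈·⌉ = 379
j=12: r + 11k = 415.493888… → ⌈·⌉ = 416
j=13: r + 12k = 452.438333… → ⌈·⌉ = 453
j=14: r + 13k = 489.382777… → ⌈·⌉ = 490
j=15: r + 14k = 526.327222… → ⌈·⌉ = 527
j=16: r + 15k = 563.271666… → ⌈·⌉ = 564
j=17: r + 16k = 600.216111… → ⌈·⌉ = 601
j=18: r + 17k = 637.160555… → ⌈·⌉ = 638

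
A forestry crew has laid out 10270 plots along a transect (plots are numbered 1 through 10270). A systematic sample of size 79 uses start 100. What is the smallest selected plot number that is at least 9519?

k = 10270/79 = 130
Steps past start: ⌈(9519 − 100)/130⌉ = ⌈9419/130⌉ = 73
Selected plot: 100 + 73×130 = 9590

9590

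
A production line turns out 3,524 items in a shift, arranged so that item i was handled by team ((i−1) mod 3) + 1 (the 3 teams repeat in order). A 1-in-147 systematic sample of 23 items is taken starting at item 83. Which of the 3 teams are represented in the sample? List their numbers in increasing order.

Consecutive selections differ by k = 147, so their team numbers differ by 147 mod 3 = 0.
gcd(147, 3) = 3, so the sample visits 3/3 = 1 distinct residues mod 3.
Start 83 is team 2; the teams hit are 2.

2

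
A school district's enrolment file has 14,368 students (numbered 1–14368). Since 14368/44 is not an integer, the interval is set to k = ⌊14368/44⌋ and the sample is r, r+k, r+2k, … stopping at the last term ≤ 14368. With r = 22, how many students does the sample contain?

k = ⌊14368/44⌋ = 326
Achieved size = ⌊(14368 − 22)/326⌋ + 1 = ⌊14346/326⌋ + 1 = 44 + 1 = 45
(last selection: 22 + 44×326 = 14366 ≤ 14368; next would be 14692 > 14368)

45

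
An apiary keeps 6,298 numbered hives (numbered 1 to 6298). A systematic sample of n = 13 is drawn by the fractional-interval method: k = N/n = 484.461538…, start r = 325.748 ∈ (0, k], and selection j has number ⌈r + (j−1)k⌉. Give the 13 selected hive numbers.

326, 811, 1295, 1780, 2264, 2749, 3233, 3717, 4202, 4686, 5171, 5655, 6140

j=1: r + 0k = 325.748 → ⌈·⌉ = 326
j=2: r + 1k = 810.209538… → ⌈·⌉ = 811
j=3: r + 2k = 1294.671076… → ⌈·⌉ = 1295
j=4: r + 3k = 1779.132615… → ⌈·⌉ = 1780
j=5: r + 4k = 2263.594153… → ⌈·⌉ = 2264
j=6: r + 5k = 2748.055692… → ⌈·⌉ = 2749
j=7: r + 6k = 3232.517230… → ⌈·⌉ = 3233
j=8: r + 7k = 3716.978769… → ⌈·⌉ = 3717
j=9: r + 8k = 4201.440307… → ⌈·⌉ = 4202
j=10: r + 9k = 4685.901846… → ⌈·⌉ = 4686
j=11: r + 10k = 5170.363384… → ⌈·⌉ = 5171
j=12: r + 11k = 5654.824923… → ⌈·⌉ = 5655
j=13: r + 12k = 6139.286461… → ⌈·⌉ = 6140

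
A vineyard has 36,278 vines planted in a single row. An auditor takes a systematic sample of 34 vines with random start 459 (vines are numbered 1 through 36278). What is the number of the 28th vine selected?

29268

k = 36278/34 = 1067
28th selection = r + (28−1)·k = 459 + 27×1067 = 459 + 28809 = 29268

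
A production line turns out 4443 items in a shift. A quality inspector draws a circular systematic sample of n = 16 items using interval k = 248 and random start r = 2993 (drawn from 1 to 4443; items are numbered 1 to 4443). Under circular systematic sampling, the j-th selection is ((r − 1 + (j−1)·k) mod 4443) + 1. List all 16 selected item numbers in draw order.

Selection 1: 2993
Selection 2: 2993 + 248 = 3241
Selection 3: 3241 + 248 = 3489
Selection 4: 3489 + 248 = 3737
Selection 5: 3737 + 248 = 3985
Selection 6: 3985 + 248 = 4233
Selection 7: 4233 + 248 = 4481 → 4481 − 4443 = 38
Selection 8: 38 + 248 = 286
Selection 9: 286 + 248 = 534
Selection 10: 534 + 248 = 782
Selection 11: 782 + 248 = 1030
Selection 12: 1030 + 248 = 1278
Selection 13: 1278 + 248 = 1526
Selection 14: 1526 + 248 = 1774
Selection 15: 1774 + 248 = 2022
Selection 16: 2022 + 248 = 2270

2993, 3241, 3489, 3737, 3985, 4233, 38, 286, 534, 782, 1030, 1278, 1526, 1774, 2022, 2270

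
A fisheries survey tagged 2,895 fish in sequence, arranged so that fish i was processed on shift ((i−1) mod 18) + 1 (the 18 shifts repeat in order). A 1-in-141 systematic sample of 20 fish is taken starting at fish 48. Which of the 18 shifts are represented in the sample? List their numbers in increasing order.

3, 6, 9, 12, 15, 18

Consecutive selections differ by k = 141, so their shift numbers differ by 141 mod 18 = 15.
gcd(141, 18) = 3, so the sample visits 18/3 = 6 distinct residues mod 18.
Start 48 is shift 12; the shifts hit are 3, 6, 9, 12, 15, 18.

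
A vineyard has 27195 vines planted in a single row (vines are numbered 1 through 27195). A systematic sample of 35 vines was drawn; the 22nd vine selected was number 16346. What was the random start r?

k = 27195/35 = 777
r = 16346 − (22−1)×777 = 16346 − 16317 = 29

29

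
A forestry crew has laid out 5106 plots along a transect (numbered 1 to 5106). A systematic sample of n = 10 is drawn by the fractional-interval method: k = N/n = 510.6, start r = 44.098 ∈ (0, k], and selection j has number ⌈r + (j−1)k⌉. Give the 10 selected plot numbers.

45, 555, 1066, 1576, 2087, 2598, 3108, 3619, 4129, 4640

j=1: r + 0k = 44.098 → ⌈·⌉ = 45
j=2: r + 1k = 554.698 → ⌈·⌉ = 555
j=3: r + 2k = 1065.298 → ⌈·⌉ = 1066
j=4: r + 3k = 1575.898 → ⌈·⌉ = 1576
j=5: r + 4k = 2086.498 → ⌈·⌉ = 2087
j=6: r + 5k = 2597.098 → ⌈·⌉ = 2598
j=7: r + 6k = 3107.698 → ⌈·⌉ = 3108
j=8: r + 7k = 3618.298 → ⌈·⌉ = 3619
j=9: r + 8k = 4128.898 → ⌈·⌉ = 4129
j=10: r + 9k = 4639.498 → ⌈·⌉ = 4640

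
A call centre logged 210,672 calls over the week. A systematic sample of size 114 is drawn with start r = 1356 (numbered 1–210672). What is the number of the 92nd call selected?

k = 210672/114 = 1848
92nd selection = r + (92−1)·k = 1356 + 91×1848 = 1356 + 168168 = 169524

169524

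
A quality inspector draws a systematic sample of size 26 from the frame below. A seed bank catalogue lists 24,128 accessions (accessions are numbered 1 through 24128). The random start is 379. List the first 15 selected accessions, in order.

k = N/n = 24128/26 = 928
accession 1: 379
accession 2: 379 + 928 = 1307
accession 3: 1307 + 928 = 2235
accession 4: 2235 + 928 = 3163
accession 5: 3163 + 928 = 4091
accession 6: 4091 + 928 = 5019
accession 7: 5019 + 928 = 5947
accession 8: 5947 + 928 = 6875
accession 9: 6875 + 928 = 7803
accession 10: 7803 + 928 = 8731
accession 11: 8731 + 928 = 9659
accession 12: 9659 + 928 = 10587
accession 13: 10587 + 928 = 11515
accession 14: 11515 + 928 = 12443
accession 15: 12443 + 928 = 13371

379, 1307, 2235, 3163, 4091, 5019, 5947, 6875, 7803, 8731, 9659, 10587, 11515, 12443, 13371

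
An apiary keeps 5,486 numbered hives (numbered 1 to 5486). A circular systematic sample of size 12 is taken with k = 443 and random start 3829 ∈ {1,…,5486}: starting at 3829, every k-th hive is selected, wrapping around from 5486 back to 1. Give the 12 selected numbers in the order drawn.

Selection 1: 3829
Selection 2: 3829 + 443 = 4272
Selection 3: 4272 + 443 = 4715
Selection 4: 4715 + 443 = 5158
Selection 5: 5158 + 443 = 5601 → 5601 − 5486 = 115
Selection 6: 115 + 443 = 558
Selection 7: 558 + 443 = 1001
Selection 8: 1001 + 443 = 1444
Selection 9: 1444 + 443 = 1887
Selection 10: 1887 + 443 = 2330
Selection 11: 2330 + 443 = 2773
Selection 12: 2773 + 443 = 3216

3829, 4272, 4715, 5158, 115, 558, 1001, 1444, 1887, 2330, 2773, 3216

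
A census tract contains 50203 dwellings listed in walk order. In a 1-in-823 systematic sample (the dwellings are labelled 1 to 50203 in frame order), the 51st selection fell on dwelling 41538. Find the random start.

k = 823
r = 41538 − (51−1)×823 = 41538 − 41150 = 388

388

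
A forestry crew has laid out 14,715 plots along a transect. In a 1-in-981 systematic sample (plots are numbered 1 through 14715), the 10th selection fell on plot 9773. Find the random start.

k = 981
r = 9773 − (10−1)×981 = 9773 − 8829 = 944

944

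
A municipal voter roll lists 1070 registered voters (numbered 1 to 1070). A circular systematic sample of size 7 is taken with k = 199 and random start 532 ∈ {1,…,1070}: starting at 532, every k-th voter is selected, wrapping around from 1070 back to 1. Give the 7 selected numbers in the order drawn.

Selection 1: 532
Selection 2: 532 + 199 = 731
Selection 3: 731 + 199 = 930
Selection 4: 930 + 199 = 1129 → 1129 − 1070 = 59
Selection 5: 59 + 199 = 258
Selection 6: 258 + 199 = 457
Selection 7: 457 + 199 = 656

532, 731, 930, 59, 258, 457, 656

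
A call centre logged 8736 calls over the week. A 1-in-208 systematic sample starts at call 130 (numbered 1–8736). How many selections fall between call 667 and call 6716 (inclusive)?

k = 208
First selection ≥ 667: 130 + ⌈(667−130)/208⌉·208 = 130 + 3×208 = 754
Last selection ≤ 6716: 130 + ⌊(6716−130)/208⌋·208 = 130 + 31×208 = 6578
Count = 31 − 3 + 1 = 29

29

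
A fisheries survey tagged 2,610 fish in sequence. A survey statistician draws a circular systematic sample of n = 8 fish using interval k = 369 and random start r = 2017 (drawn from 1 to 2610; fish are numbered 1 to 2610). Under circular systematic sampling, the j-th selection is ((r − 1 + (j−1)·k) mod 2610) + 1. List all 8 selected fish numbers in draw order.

Selection 1: 2017
Selection 2: 2017 + 369 = 2386
Selection 3: 2386 + 369 = 2755 → 2755 − 2610 = 145
Selection 4: 145 + 369 = 514
Selection 5: 514 + 369 = 883
Selection 6: 883 + 369 = 1252
Selection 7: 1252 + 369 = 1621
Selection 8: 1621 + 369 = 1990

2017, 2386, 145, 514, 883, 1252, 1621, 1990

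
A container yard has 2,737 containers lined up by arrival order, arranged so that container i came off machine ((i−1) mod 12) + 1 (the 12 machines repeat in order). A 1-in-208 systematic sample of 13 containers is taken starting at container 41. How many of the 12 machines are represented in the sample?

3

Consecutive selections differ by k = 208, so their machine numbers differ by 208 mod 12 = 4.
gcd(208, 12) = 4, so the sample visits 12/4 = 3 distinct residues mod 12.
Start 41 is machine 5; the machines hit are 1, 5, 9.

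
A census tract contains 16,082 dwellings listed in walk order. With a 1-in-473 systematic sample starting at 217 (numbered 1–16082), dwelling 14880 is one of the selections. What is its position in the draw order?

k = 473
position = (14880 − 217)/473 + 1 = 14663/473 + 1 = 31 + 1 = 32

32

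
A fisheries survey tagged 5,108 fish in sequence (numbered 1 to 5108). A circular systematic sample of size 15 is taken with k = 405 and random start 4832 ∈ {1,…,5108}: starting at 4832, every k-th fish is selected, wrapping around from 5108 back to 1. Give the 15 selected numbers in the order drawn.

Selection 1: 4832
Selection 2: 4832 + 405 = 5237 → 5237 − 5108 = 129
Selection 3: 129 + 405 = 534
Selection 4: 534 + 405 = 939
Selection 5: 939 + 405 = 1344
Selection 6: 1344 + 405 = 1749
Selection 7: 1749 + 405 = 2154
Selection 8: 2154 + 405 = 2559
Selection 9: 2559 + 405 = 2964
Selection 10: 2964 + 405 = 3369
Selection 11: 3369 + 405 = 3774
Selection 12: 3774 + 405 = 4179
Selection 13: 4179 + 405 = 4584
Selection 14: 4584 + 405 = 4989
Selection 15: 4989 + 405 = 5394 → 5394 − 5108 = 286

4832, 129, 534, 939, 1344, 1749, 2154, 2559, 2964, 3369, 3774, 4179, 4584, 4989, 286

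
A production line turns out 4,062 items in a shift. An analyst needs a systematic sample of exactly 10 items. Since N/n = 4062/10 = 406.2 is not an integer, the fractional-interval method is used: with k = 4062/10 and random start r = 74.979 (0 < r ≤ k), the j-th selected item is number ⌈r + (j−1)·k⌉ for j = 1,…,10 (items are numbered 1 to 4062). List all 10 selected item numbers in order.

75, 482, 888, 1294, 1700, 2106, 2513, 2919, 3325, 3731

j=1: r + 0k = 74.979 → ⌈·⌉ = 75
j=2: r + 1k = 481.179 → ⌈·⌉ = 482
j=3: r + 2k = 887.379 → ⌈·⌉ = 888
j=4: r + 3k = 1293.579 → ⌈·⌉ = 1294
j=5: r + 4k = 1699.779 → ⌈·⌉ = 1700
j=6: r + 5k = 2105.979 → ⌈·⌉ = 2106
j=7: r + 6k = 2512.179 → ⌈·⌉ = 2513
j=8: r + 7k = 2918.379 → ⌈·⌉ = 2919
j=9: r + 8k = 3324.579 → ⌈·⌉ = 3325
j=10: r + 9k = 3730.779 → ⌈·⌉ = 3731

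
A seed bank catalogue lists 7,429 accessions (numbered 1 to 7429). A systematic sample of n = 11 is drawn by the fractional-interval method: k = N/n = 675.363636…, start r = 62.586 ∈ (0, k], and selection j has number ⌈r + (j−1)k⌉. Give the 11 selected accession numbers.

63, 738, 1414, 2089, 2765, 3440, 4115, 4791, 5466, 6141, 6817

j=1: r + 0k = 62.586 → ⌈·⌉ = 63
j=2: r + 1k = 737.949636… → ⌈·⌉ = 738
j=3: r + 2k = 1413.313272… → ⌈·⌉ = 1414
j=4: r + 3k = 2088.676909… → ⌈·⌉ = 2089
j=5: r + 4k = 2764.040545… → ⌈·⌉ = 2765
j=6: r + 5k = 3439.404181… → ⌈·⌉ = 3440
j=7: r + 6k = 4114.767818… → ⌈·⌉ = 4115
j=8: r + 7k = 4790.131454… → ⌈·⌉ = 4791
j=9: r + 8k = 5465.495090… → ⌈·⌉ = 5466
j=10: r + 9k = 6140.858727… → ⌈·⌉ = 6141
j=11: r + 10k = 6816.222363… → ⌈·⌉ = 6817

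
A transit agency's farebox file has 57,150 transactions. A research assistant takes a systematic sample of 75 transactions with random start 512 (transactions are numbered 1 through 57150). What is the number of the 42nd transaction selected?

k = 57150/75 = 762
42nd selection = r + (42−1)·k = 512 + 41×762 = 512 + 31242 = 31754

31754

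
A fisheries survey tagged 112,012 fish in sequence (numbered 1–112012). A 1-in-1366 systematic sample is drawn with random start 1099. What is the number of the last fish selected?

k = 1366
82nd selection = r + (82−1)·k = 1099 + 81×1366 = 1099 + 110646 = 111745

111745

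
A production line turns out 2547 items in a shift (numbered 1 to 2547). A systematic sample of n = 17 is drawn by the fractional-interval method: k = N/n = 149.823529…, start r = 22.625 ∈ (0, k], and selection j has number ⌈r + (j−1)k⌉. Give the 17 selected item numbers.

23, 173, 323, 473, 622, 772, 922, 1072, 1222, 1372, 1521, 1671, 1821, 1971, 2121, 2270, 2420

j=1: r + 0k = 22.625 → ⌈·⌉ = 23
j=2: r + 1k = 172.448529… → ⌈·⌉ = 173
j=3: r + 2k = 322.272058… → ⌈·⌉ = 323
j=4: r + 3k = 472.095588… → ⌈·⌉ = 473
j=5: r + 4k = 621.919117… → ⌈·⌉ = 622
j=6: r + 5k = 771.742647… → ⌈·⌉ = 772
j=7: r + 6k = 921.566176… → ⌈·⌉ = 922
j=8: r + 7k = 1071.389705… → ⌈·⌉ = 1072
j=9: r + 8k = 1221.213235… → ⌈·⌉ = 1222
j=10: r + 9k = 1371.036764… → ⌈·⌉ = 1372
j=11: r + 10k = 1520.860294… → ⌈·⌉ = 1521
j=12: r + 11k = 1670.683823… → ⌈·⌉ = 1671
j=13: r + 12k = 1820.507352… → ⌈·⌉ = 1821
j=14: r + 13k = 1970.330882… → ⌈·⌉ = 1971
j=15: r + 14k = 2120.154411… → ⌈·⌉ = 2121
j=16: r + 15k = 2269.977941… → ⌈·⌉ = 2270
j=17: r + 16k = 2419.801470… → ⌈·⌉ = 2420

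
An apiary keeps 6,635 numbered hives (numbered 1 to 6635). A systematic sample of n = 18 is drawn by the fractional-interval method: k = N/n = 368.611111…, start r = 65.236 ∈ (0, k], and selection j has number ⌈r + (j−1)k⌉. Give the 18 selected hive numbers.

66, 434, 803, 1172, 1540, 1909, 2277, 2646, 3015, 3383, 3752, 4120, 4489, 4858, 5226, 5595, 5964, 6332

j=1: r + 0k = 65.236 → ⌈·⌉ = 66
j=2: r + 1k = 433.847111… → ⌈·⌉ = 434
j=3: r + 2k = 802.458222… → ⌈·⌉ = 803
j=4: r + 3k = 1171.069333… → ⌈·⌉ = 1172
j=5: r + 4k = 1539.680444… → ⌈·⌉ = 1540
j=6: r + 5k = 1908.291555… → ⌈·⌉ = 1909
j=7: r + 6k = 2276.902666… → ⌈·⌉ = 2277
j=8: r + 7k = 2645.513777… → ⌈·⌉ = 2646
j=9: r + 8k = 3014.124888… → ⌈·⌉ = 3015
j=10: r + 9k = 3382.736 → ⌈·⌉ = 3383
j=11: r + 10k = 3751.347111… → ⌈·⌉ = 3752
j=12: r + 11k = 4119.958222… → ⌈·⌉ = 4120
j=13: r + 12k = 4488.569333… → ⌈·⌉ = 4489
j=14: r + 13k = 4857.180444… → ⌈·⌉ = 4858
j=15: r + 14k = 5225.791555… → ⌈·⌉ = 5226
j=16: r + 15k = 5594.402666… → ⌈·⌉ = 5595
j=17: r + 16k = 5963.013777… → ⌈·⌉ = 5964
j=18: r + 17k = 6331.624888… → ⌈·⌉ = 6332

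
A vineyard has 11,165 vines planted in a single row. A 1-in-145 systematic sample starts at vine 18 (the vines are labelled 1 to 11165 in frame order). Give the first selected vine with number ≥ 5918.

k = 145
Steps past start: ⌈(5918 − 18)/145⌉ = ⌈5900/145⌉ = 41
Selected vine: 18 + 41×145 = 5963

5963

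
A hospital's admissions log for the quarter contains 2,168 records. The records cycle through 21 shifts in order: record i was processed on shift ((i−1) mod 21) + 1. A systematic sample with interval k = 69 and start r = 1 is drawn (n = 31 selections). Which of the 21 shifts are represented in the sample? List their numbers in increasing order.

1, 4, 7, 10, 13, 16, 19

Consecutive selections differ by k = 69, so their shift numbers differ by 69 mod 21 = 6.
gcd(69, 21) = 3, so the sample visits 21/3 = 7 distinct residues mod 21.
Start 1 is shift 1; the shifts hit are 1, 4, 7, 10, 13, 16, 19.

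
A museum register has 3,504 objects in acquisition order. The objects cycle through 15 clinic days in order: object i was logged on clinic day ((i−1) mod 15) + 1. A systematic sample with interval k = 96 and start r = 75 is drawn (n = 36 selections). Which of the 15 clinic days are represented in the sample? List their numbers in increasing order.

3, 6, 9, 12, 15

Consecutive selections differ by k = 96, so their clinic day numbers differ by 96 mod 15 = 6.
gcd(96, 15) = 3, so the sample visits 15/3 = 5 distinct residues mod 15.
Start 75 is clinic day 15; the clinic days hit are 3, 6, 9, 12, 15.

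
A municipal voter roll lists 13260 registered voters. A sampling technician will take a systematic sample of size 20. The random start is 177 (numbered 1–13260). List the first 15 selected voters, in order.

k = N/n = 13260/20 = 663
voter 1: 177
voter 2: 177 + 663 = 840
voter 3: 840 + 663 = 1503
voter 4: 1503 + 663 = 2166
voter 5: 2166 + 663 = 2829
voter 6: 2829 + 663 = 3492
voter 7: 3492 + 663 = 4155
voter 8: 4155 + 663 = 4818
voter 9: 4818 + 663 = 5481
voter 10: 5481 + 663 = 6144
voter 11: 6144 + 663 = 6807
voter 12: 6807 + 663 = 7470
voter 13: 7470 + 663 = 8133
voter 14: 8133 + 663 = 8796
voter 15: 8796 + 663 = 9459

177, 840, 1503, 2166, 2829, 3492, 4155, 4818, 5481, 6144, 6807, 7470, 8133, 8796, 9459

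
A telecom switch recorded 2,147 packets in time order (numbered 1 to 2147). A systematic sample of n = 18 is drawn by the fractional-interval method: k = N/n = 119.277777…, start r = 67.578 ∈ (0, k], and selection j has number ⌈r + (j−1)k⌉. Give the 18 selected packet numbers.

j=1: r + 0k = 67.578 → ⌈·⌉ = 68
j=2: r + 1k = 186.855777… → ⌈·⌉ = 187
j=3: r + 2k = 306.133555… → ⌈·⌉ = 307
j=4: r + 3k = 425.411333… → ⌈·⌉ = 426
j=5: r + 4k = 544.689111… → ⌈·⌉ = 545
j=6: r + 5k = 663.966888… → ⌈·⌉ = 664
j=7: r + 6k = 783.244666… → ⌈·⌉ = 784
j=8: r + 7k = 902.522444… → ⌈·⌉ = 903
j=9: r + 8k = 1021.800222… → ⌈·⌉ = 1022
j=10: r + 9k = 1141.078 → ⌈·⌉ = 1142
j=11: r + 10k = 1260.355777… → ⌈·⌉ = 1261
j=12: r + 11k = 1379.633555… → ⌈·⌉ = 1380
j=13: r + 12k = 1498.911333… → ⌈·⌉ = 1499
j=14: r + 13k = 1618.189111… → ⌈·⌉ = 1619
j=15: r + 14k = 1737.466888… → ⌈·⌉ = 1738
j=16: r + 15k = 1856.744666… → ⌈·⌉ = 1857
j=17: r + 16k = 1976.022444… → ⌈·⌉ = 1977
j=18: r + 17k = 2095.300222… → ⌈·⌉ = 2096

68, 187, 307, 426, 545, 664, 784, 903, 1022, 1142, 1261, 1380, 1499, 1619, 1738, 1857, 1977, 2096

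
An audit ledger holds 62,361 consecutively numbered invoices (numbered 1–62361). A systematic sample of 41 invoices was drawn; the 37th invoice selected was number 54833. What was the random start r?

k = 62361/41 = 1521
r = 54833 − (37−1)×1521 = 54833 − 54756 = 77

77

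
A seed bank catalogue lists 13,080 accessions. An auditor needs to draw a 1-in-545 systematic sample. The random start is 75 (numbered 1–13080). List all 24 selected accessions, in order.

75, 620, 1165, 1710, 2255, 2800, 3345, 3890, 4435, 4980, 5525, 6070, 6615, 7160, 7705, 8250, 8795, 9340, 9885, 10430, 10975, 11520, 12065, 12610

accession 1: 75
accession 2: 75 + 545 = 620
accession 3: 620 + 545 = 1165
accession 4: 1165 + 545 = 1710
accession 5: 1710 + 545 = 2255
accession 6: 2255 + 545 = 2800
accession 7: 2800 + 545 = 3345
accession 8: 3345 + 545 = 3890
accession 9: 3890 + 545 = 4435
accession 10: 4435 + 545 = 4980
accession 11: 4980 + 545 = 5525
accession 12: 5525 + 545 = 6070
accession 13: 6070 + 545 = 6615
accession 14: 6615 + 545 = 7160
accession 15: 7160 + 545 = 7705
accession 16: 7705 + 545 = 8250
accession 17: 8250 + 545 = 8795
accession 18: 8795 + 545 = 9340
accession 19: 9340 + 545 = 9885
accession 20: 9885 + 545 = 10430
accession 21: 10430 + 545 = 10975
accession 22: 10975 + 545 = 11520
accession 23: 11520 + 545 = 12065
accession 24: 12065 + 545 = 12610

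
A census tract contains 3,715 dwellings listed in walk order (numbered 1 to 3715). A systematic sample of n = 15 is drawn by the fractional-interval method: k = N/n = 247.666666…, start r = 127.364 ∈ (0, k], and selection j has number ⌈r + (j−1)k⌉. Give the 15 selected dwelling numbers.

128, 376, 623, 871, 1119, 1366, 1614, 1862, 2109, 2357, 2605, 2852, 3100, 3348, 3595

j=1: r + 0k = 127.364 → ⌈·⌉ = 128
j=2: r + 1k = 375.030666… → ⌈·⌉ = 376
j=3: r + 2k = 622.697333… → ⌈·⌉ = 623
j=4: r + 3k = 870.364 → ⌈·⌉ = 871
j=5: r + 4k = 1118.030666… → ⌈·⌉ = 1119
j=6: r + 5k = 1365.697333… → ⌈·⌉ = 1366
j=7: r + 6k = 1613.364 → ⌈·⌉ = 1614
j=8: r + 7k = 1861.030666… → ⌈·⌉ = 1862
j=9: r + 8k = 2108.697333… → ⌈·⌉ = 2109
j=10: r + 9k = 2356.364 → ⌈·⌉ = 2357
j=11: r + 10k = 2604.030666… → ⌈·⌉ = 2605
j=12: r + 11k = 2851.697333… → ⌈·⌉ = 2852
j=13: r + 12k = 3099.364 → ⌈·⌉ = 3100
j=14: r + 13k = 3347.030666… → ⌈·⌉ = 3348
j=15: r + 14k = 3594.697333… → ⌈·⌉ = 3595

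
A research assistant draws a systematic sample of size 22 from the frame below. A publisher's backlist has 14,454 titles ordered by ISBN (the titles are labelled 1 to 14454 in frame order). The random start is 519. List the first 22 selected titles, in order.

k = N/n = 14454/22 = 657
title 1: 519
title 2: 519 + 657 = 1176
title 3: 1176 + 657 = 1833
title 4: 1833 + 657 = 2490
title 5: 2490 + 657 = 3147
title 6: 3147 + 657 = 3804
title 7: 3804 + 657 = 4461
title 8: 4461 + 657 = 5118
title 9: 5118 + 657 = 5775
title 10: 5775 + 657 = 6432
title 11: 6432 + 657 = 7089
title 12: 7089 + 657 = 7746
title 13: 7746 + 657 = 8403
title 14: 8403 + 657 = 9060
title 15: 9060 + 657 = 9717
title 16: 9717 + 657 = 10374
title 17: 10374 + 657 = 11031
title 18: 11031 + 657 = 11688
title 19: 11688 + 657 = 12345
title 20: 12345 + 657 = 13002
title 21: 13002 + 657 = 13659
title 22: 13659 + 657 = 14316

519, 1176, 1833, 2490, 3147, 3804, 4461, 5118, 5775, 6432, 7089, 7746, 8403, 9060, 9717, 10374, 11031, 11688, 12345, 13002, 13659, 14316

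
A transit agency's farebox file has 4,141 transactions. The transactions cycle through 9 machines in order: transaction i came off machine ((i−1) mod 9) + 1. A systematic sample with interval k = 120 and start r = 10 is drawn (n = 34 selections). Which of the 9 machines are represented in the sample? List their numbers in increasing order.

Consecutive selections differ by k = 120, so their machine numbers differ by 120 mod 9 = 3.
gcd(120, 9) = 3, so the sample visits 9/3 = 3 distinct residues mod 9.
Start 10 is machine 1; the machines hit are 1, 4, 7.

1, 4, 7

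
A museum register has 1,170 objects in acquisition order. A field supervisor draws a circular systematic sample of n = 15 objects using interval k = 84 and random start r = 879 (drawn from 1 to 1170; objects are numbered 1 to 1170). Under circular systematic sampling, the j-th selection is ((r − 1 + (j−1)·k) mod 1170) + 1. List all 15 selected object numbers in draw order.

Selection 1: 879
Selection 2: 879 + 84 = 963
Selection 3: 963 + 84 = 1047
Selection 4: 1047 + 84 = 1131
Selection 5: 1131 + 84 = 1215 → 1215 − 1170 = 45
Selection 6: 45 + 84 = 129
Selection 7: 129 + 84 = 213
Selection 8: 213 + 84 = 297
Selection 9: 297 + 84 = 381
Selection 10: 381 + 84 = 465
Selection 11: 465 + 84 = 549
Selection 12: 549 + 84 = 633
Selection 13: 633 + 84 = 717
Selection 14: 717 + 84 = 801
Selection 15: 801 + 84 = 885

879, 963, 1047, 1131, 45, 129, 213, 297, 381, 465, 549, 633, 717, 801, 885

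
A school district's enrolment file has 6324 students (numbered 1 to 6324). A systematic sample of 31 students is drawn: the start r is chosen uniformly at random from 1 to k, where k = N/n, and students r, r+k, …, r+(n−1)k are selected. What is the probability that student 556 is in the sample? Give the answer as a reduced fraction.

k = 6324/31 = 204.
Student 556 is selected iff r ≡ 556 (mod 204); exactly one such r in {1,…,204}.
Inclusion probability = 1/204.

1/204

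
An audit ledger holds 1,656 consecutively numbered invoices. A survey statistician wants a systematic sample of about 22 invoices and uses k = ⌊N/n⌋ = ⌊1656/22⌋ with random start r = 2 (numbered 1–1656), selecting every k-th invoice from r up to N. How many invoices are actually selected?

23

k = ⌊1656/22⌋ = 75
Achieved size = ⌊(1656 − 2)/75⌋ + 1 = ⌊1654/75⌋ + 1 = 22 + 1 = 23
(last selection: 2 + 22×75 = 1652 ≤ 1656; next would be 1727 > 1656)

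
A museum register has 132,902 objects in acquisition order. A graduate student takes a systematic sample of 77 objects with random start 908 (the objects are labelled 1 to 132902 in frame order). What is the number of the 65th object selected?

k = 132902/77 = 1726
65th selection = r + (65−1)·k = 908 + 64×1726 = 908 + 110464 = 111372

111372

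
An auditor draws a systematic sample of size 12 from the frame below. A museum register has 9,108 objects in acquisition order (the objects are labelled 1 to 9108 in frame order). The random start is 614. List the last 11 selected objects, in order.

k = N/n = 9108/12 = 759
2nd selection = 614 + 1×759 = 1373
3rd: 1373 + 759 = 2132
4th: 2132 + 759 = 2891
5th: 2891 + 759 = 3650
6th: 3650 + 759 = 4409
7th: 4409 + 759 = 5168
8th: 5168 + 759 = 5927
9th: 5927 + 759 = 6686
10th: 6686 + 759 = 7445
11th: 7445 + 759 = 8204
12th: 8204 + 759 = 8963

1373, 2132, 2891, 3650, 4409, 5168, 5927, 6686, 7445, 8204, 8963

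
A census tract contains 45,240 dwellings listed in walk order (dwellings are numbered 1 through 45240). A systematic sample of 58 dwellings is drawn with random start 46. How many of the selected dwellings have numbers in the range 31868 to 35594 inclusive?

k = 45240/58 = 780
First selection ≥ 31868: 46 + ⌈(31868−46)/780⌉·780 = 46 + 41×780 = 32026
Last selection ≤ 35594: 46 + ⌊(35594−46)/780⌋·780 = 46 + 45×780 = 35146
Count = 45 − 41 + 1 = 5

5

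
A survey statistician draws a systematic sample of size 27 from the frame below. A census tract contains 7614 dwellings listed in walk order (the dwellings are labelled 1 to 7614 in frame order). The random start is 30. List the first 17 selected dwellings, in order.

k = N/n = 7614/27 = 282
dwelling 1: 30
dwelling 2: 30 + 282 = 312
dwelling 3: 312 + 282 = 594
dwelling 4: 594 + 282 = 876
dwelling 5: 876 + 282 = 1158
dwelling 6: 1158 + 282 = 1440
dwelling 7: 1440 + 282 = 1722
dwelling 8: 1722 + 282 = 2004
dwelling 9: 2004 + 282 = 2286
dwelling 10: 2286 + 282 = 2568
dwelling 11: 2568 + 282 = 2850
dwelling 12: 2850 + 282 = 3132
dwelling 13: 3132 + 282 = 3414
dwelling 14: 3414 + 282 = 3696
dwelling 15: 3696 + 282 = 3978
dwelling 16: 3978 + 282 = 4260
dwelling 17: 4260 + 282 = 4542

30, 312, 594, 876, 1158, 1440, 1722, 2004, 2286, 2568, 2850, 3132, 3414, 3696, 3978, 4260, 4542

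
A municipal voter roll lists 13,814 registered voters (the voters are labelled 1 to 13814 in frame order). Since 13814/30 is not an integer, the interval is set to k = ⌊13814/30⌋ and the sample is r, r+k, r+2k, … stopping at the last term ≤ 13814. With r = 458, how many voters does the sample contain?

k = ⌊13814/30⌋ = 460
Achieved size = ⌊(13814 − 458)/460⌋ + 1 = ⌊13356/460⌋ + 1 = 29 + 1 = 30
(last selection: 458 + 29×460 = 13798 ≤ 13814; next would be 14258 > 13814)

30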